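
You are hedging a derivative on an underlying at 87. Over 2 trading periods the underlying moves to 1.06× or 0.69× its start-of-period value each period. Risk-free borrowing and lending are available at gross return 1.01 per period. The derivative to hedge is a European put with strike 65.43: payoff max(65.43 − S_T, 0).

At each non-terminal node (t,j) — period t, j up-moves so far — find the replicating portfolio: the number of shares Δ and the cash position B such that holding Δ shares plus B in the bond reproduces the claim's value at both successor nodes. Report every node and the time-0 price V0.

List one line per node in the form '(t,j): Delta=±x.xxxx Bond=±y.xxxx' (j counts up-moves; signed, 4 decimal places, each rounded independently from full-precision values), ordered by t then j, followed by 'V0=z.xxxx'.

(0,0): Delta=-0.1402 Bond=13.0353
(1,0): Delta=-1.0000 Bond=64.7822
(1,1): Delta=-0.0527 Bond=5.1006
V0=0.8418

The replicating-portfolio and risk-neutral prices coincide; use p* = (1.01−0.69)/(1.06−0.69) = 0.8649 for the latter.
Terminal payoffs: V(2,0)=24.0093, V(2,1)=1.7982, V(2,2)=0.0000
  t=1,j=0: stock 60.0300 → up 63.6318 (V=1.7982), down 41.4207 (V=24.0093). Price 4.7522; hedge Δ=-1.0000, bond B=64.7822.
  t=1,j=1: stock 92.2200 → up 97.7532 (V=0.0000), down 63.6318 (V=1.7982). Price 0.2406; hedge Δ=-0.0527, bond B=5.1006.
  t=0,j=0: stock 87.0000 → up 92.2200 (V=0.2406), down 60.0300 (V=4.7522). Price 0.8418; hedge Δ=-0.1402, bond B=13.0353.
Self-financing check: at every node Δ·S+B equals the discounted successor values.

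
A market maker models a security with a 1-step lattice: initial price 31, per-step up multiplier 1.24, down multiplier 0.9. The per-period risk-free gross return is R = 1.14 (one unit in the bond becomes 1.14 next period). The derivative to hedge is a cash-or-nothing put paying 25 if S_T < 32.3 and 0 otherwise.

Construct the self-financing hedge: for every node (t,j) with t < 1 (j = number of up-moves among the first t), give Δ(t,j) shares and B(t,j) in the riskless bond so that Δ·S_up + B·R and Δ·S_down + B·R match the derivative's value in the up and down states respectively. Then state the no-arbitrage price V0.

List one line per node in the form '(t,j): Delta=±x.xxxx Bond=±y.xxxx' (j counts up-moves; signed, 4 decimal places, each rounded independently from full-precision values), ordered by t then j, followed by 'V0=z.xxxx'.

No-arbitrage ⇒ martingale measure with p* = (R−d)/(u−d) = 0.7059.
Payoff layer (t=1): V(1,0)=25.0000, V(1,1)=0.0000
Node (0,0) S=31.0000: V=(p*·0.0000+(1−p*)·25.0000)/1.14=6.4499; Δ=(0.0000−25.0000)/(38.4400−27.9000)=-2.3719; B=V−Δ·S=79.9794
Each (Δ,B) replicates both successor values, so the strategy is self-financing and V0 is arbitrage-free.

(0,0): Delta=-2.3719 Bond=79.9794
V0=6.4499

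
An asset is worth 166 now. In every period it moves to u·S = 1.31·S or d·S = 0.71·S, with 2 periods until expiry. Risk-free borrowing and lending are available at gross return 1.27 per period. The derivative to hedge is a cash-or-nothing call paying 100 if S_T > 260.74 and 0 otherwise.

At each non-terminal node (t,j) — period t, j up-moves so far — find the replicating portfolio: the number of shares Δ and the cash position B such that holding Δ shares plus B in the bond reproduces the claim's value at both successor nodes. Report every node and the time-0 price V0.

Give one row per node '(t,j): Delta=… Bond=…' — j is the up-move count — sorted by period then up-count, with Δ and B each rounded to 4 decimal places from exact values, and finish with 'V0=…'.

Risk-neutral probability p* = (R−d)/(u−d) = (1.27−0.71)/(1.31−0.71) = 0.9333.
Terminal payoffs: V(2,0)=0.0000, V(2,1)=0.0000, V(2,2)=100.0000
(1,0): S=117.8600. Δ = (V_up−V_dn)/(S_up−S_dn) = (0.0000−0.0000)/(154.3966−83.6806) = 0.0000. V = [p*·0.0000 + (1−p*)·0.0000]/1.27 = 0.0000. B = V − Δ·S = 0.0000.
(1,1): S=217.4600. Δ = (V_up−V_dn)/(S_up−S_dn) = (100.0000−0.0000)/(284.8726−154.3966) = 0.7664. V = [p*·100.0000 + (1−p*)·0.0000]/1.27 = 73.4908. B = V − Δ·S = -93.1759.
(0,0): S=166.0000. Δ = (V_up−V_dn)/(S_up−S_dn) = (73.4908−0.0000)/(217.4600−117.8600) = 0.7379. V = [p*·73.4908 + (1−p*)·0.0000]/1.27 = 54.0090. B = V − Δ·S = -68.4757.
Root portfolio cost Δ·166+B reproduces V0=54.0090.

(0,0): Delta=0.7379 Bond=-68.4757
(1,0): Delta=0.0000 Bond=0.0000
(1,1): Delta=0.7664 Bond=-93.1759
V0=54.0090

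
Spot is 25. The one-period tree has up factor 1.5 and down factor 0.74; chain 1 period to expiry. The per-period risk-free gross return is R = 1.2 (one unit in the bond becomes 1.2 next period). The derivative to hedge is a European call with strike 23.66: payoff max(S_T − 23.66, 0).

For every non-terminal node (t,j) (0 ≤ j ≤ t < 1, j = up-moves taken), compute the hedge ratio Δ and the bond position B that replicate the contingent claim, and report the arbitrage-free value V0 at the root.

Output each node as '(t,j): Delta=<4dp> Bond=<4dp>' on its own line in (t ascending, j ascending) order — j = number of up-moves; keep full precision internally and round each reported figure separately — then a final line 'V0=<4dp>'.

(0,0): Delta=0.7284 Bond=-11.2298
V0=6.9807

Under the risk-neutral measure, an up-move has probability p* = (R−d)/(u−d) = 0.6053 and values discount at R = 1.2.
Payoff layer (t=1): V(1,0)=0.0000, V(1,1)=13.8400
Node (0,0) S=25.0000: V=(p*·13.8400+(1−p*)·0.0000)/1.2=6.9807; Δ=(13.8400−0.0000)/(37.5000−18.5000)=0.7284; B=V−Δ·S=-11.2298
Check: Δ(0,0)·S0 + B(0,0) = 6.9807 = V0.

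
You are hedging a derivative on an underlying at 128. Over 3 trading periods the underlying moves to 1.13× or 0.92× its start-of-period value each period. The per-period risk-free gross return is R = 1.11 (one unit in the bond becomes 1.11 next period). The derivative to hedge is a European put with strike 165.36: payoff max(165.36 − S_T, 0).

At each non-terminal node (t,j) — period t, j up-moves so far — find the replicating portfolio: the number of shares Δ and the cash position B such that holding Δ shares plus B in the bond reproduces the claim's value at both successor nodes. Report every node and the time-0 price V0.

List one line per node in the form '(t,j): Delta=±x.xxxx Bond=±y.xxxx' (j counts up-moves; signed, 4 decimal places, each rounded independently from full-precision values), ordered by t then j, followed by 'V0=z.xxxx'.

(0,0): Delta=-0.5222 Bond=70.2203
(1,0): Delta=-1.0000 Bond=134.2099
(1,1): Delta=-0.4813 Bond=72.0218
(2,0): Delta=-1.0000 Bond=148.9730
(2,1): Delta=-1.0000 Bond=148.9730
(2,2): Delta=-0.4368 Bond=72.6780
V0=3.3783

Since d<R<u, set p* = (R−d)/(u−d) = 0.9048; price each node as the discounted p*-expectation of its children.
At expiry t=3: V(3,0)=65.6879, V(3,1)=42.9367, V(3,2)=14.9923, V(3,3)=0.0000
  t=2,j=0: stock 108.3392 → up 122.4233 (V=42.9367), down 99.6721 (V=65.6879). Price 40.6338; hedge Δ=-1.0000, bond B=148.9730.
  t=2,j=1: stock 133.0688 → up 150.3677 (V=14.9923), down 122.4233 (V=42.9367). Price 15.9042; hedge Δ=-1.0000, bond B=148.9730.
  t=2,j=2: stock 163.4432 → up 184.6908 (V=0.0000), down 150.3677 (V=14.9923). Price 1.2863; hedge Δ=-0.4368, bond B=72.6780.
  t=1,j=0: stock 117.7600 → up 133.0688 (V=15.9042), down 108.3392 (V=40.6338). Price 16.4499; hedge Δ=-1.0000, bond B=134.2099.
  t=1,j=1: stock 144.6400 → up 163.4432 (V=1.2863), down 133.0688 (V=15.9042). Price 2.4131; hedge Δ=-0.4813, bond B=72.0218.
  t=0,j=0: stock 128.0000 → up 144.6400 (V=2.4131), down 117.7600 (V=16.4499). Price 3.3783; hedge Δ=-0.5222, bond B=70.2203.
Check: Δ(0,0)·S0 + B(0,0) = 3.3783 = V0.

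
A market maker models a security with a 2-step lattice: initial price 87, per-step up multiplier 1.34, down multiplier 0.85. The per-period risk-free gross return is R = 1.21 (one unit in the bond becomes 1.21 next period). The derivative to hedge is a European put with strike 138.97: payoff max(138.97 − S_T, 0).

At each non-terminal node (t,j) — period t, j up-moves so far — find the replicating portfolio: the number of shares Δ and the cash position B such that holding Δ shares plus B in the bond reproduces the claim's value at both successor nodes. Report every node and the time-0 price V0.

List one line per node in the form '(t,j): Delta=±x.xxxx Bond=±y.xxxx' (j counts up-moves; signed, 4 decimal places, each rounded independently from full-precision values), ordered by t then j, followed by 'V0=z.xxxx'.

(0,0): Delta=-0.7543 Bond=79.9050
(1,0): Delta=-1.0000 Bond=114.8512
(1,1): Delta=-0.6981 Bond=90.1251
V0=14.2770

No-arbitrage ⇒ martingale measure with p* = (R−d)/(u−d) = 0.7347.
Payoff layer (t=2): V(2,0)=76.1125, V(2,1)=39.8770, V(2,2)=0.0000
Node (1,0) S=73.9500: V=(p*·39.8770+(1−p*)·76.1125)/1.21=40.9012; Δ=(39.8770−76.1125)/(99.0930−62.8575)=-1.0000; B=V−Δ·S=114.8512
Node (1,1) S=116.5800: V=(p*·0.0000+(1−p*)·39.8770)/1.21=8.7435; Δ=(0.0000−39.8770)/(156.2172−99.0930)=-0.6981; B=V−Δ·S=90.1251
Node (0,0) S=87.0000: V=(p*·8.7435+(1−p*)·40.9012)/1.21=14.2770; Δ=(8.7435−40.9012)/(116.5800−73.9500)=-0.7543; B=V−Δ·S=79.9050
Check: Δ(0,0)·S0 + B(0,0) = 14.2770 = V0.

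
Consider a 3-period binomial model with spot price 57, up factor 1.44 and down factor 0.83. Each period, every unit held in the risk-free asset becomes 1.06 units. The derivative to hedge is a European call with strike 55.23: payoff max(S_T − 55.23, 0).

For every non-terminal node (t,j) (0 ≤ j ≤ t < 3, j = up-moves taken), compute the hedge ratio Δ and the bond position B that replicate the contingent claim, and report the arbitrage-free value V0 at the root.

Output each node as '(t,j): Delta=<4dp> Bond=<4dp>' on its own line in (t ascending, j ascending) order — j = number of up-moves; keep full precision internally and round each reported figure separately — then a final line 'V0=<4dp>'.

(0,0): Delta=0.7751 Bond=-28.9596
(1,0): Delta=0.5390 Bond=-19.5256
(1,1): Delta=1.0000 Bond=-49.1545
(2,0): Delta=0.0549 Bond=-1.6879
(2,1): Delta=1.0000 Bond=-52.1038
(2,2): Delta=1.0000 Bond=-52.1038
V0=15.2228

The replicating-portfolio and risk-neutral prices coincide; use p* = (1.06−0.83)/(1.44−0.83) = 0.3770 for the latter.
At expiry t=3: V(3,0)=0.0000, V(3,1)=1.3149, V(3,2)=42.8720, V(3,3)=114.9711
(2,0): S=39.2673. Δ = (V_up−V_dn)/(S_up−S_dn) = (1.3149−0.0000)/(56.5449−32.5919) = 0.0549. V = [p*·1.3149 + (1−p*)·0.0000]/1.06 = 0.4677. B = V − Δ·S = -1.6879.
(2,1): S=68.1264. Δ = (V_up−V_dn)/(S_up−S_dn) = (42.8720−1.3149)/(98.1020−56.5449) = 1.0000. V = [p*·42.8720 + (1−p*)·1.3149]/1.06 = 16.0226. B = V − Δ·S = -52.1038.
(2,2): S=118.1952. Δ = (V_up−V_dn)/(S_up−S_dn) = (114.9711−42.8720)/(170.2011−98.1020) = 1.0000. V = [p*·114.9711 + (1−p*)·42.8720]/1.06 = 66.0914. B = V − Δ·S = -52.1038.
(1,0): S=47.3100. Δ = (V_up−V_dn)/(S_up−S_dn) = (16.0226−0.4677)/(68.1264−39.2673) = 0.5390. V = [p*·16.0226 + (1−p*)·0.4677]/1.06 = 5.9742. B = V − Δ·S = -19.5256.
(1,1): S=82.0800. Δ = (V_up−V_dn)/(S_up−S_dn) = (66.0914−16.0226)/(118.1952−68.1264) = 1.0000. V = [p*·66.0914 + (1−p*)·16.0226]/1.06 = 32.9255. B = V − Δ·S = -49.1545.
(0,0): S=57.0000. Δ = (V_up−V_dn)/(S_up−S_dn) = (32.9255−5.9742)/(82.0800−47.3100) = 0.7751. V = [p*·32.9255 + (1−p*)·5.9742]/1.06 = 15.2228. B = V − Δ·S = -28.9596.
Root portfolio cost Δ·57+B reproduces V0=15.2228.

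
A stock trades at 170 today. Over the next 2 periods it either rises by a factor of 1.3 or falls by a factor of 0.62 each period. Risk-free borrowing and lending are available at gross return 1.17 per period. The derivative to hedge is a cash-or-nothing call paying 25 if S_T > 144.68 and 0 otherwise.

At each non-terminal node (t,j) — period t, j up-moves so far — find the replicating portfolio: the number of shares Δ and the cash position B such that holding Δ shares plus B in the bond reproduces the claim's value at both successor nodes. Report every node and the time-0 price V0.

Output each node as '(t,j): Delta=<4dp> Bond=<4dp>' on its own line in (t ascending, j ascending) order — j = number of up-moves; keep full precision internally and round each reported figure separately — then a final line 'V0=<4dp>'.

No-arbitrage ⇒ martingale measure with p* = (R−d)/(u−d) = 0.8088.
Terminal payoffs: V(2,0)=0.0000, V(2,1)=0.0000, V(2,2)=25.0000
Node (1,0) S=105.4000: V=(p*·0.0000+(1−p*)·0.0000)/1.17=0.0000; Δ=(0.0000−0.0000)/(137.0200−65.3480)=0.0000; B=V−Δ·S=0.0000
Node (1,1) S=221.0000: V=(p*·25.0000+(1−p*)·0.0000)/1.17=17.2826; Δ=(25.0000−0.0000)/(287.3000−137.0200)=0.1664; B=V−Δ·S=-19.4822
Node (0,0) S=170.0000: V=(p*·17.2826+(1−p*)·0.0000)/1.17=11.9475; Δ=(17.2826−0.0000)/(221.0000−105.4000)=0.1495; B=V−Δ·S=-13.4681
Each (Δ,B) replicates both successor values, so the strategy is self-financing and V0 is arbitrage-free.

(0,0): Delta=0.1495 Bond=-13.4681
(1,0): Delta=0.0000 Bond=0.0000
(1,1): Delta=0.1664 Bond=-19.4822
V0=11.9475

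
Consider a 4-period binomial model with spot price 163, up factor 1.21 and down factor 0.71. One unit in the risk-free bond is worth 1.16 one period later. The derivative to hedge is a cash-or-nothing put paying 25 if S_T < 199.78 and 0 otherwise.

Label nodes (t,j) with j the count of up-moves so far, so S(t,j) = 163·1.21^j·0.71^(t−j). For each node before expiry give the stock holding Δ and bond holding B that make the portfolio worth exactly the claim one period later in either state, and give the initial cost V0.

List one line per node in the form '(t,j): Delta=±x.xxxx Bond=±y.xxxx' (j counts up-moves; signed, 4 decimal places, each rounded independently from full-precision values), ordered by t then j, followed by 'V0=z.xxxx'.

No-arbitrage ⇒ martingale measure with p* = (R−d)/(u−d) = 0.9000.
Terminal payoffs: V(4,0)=25.0000, V(4,1)=25.0000, V(4,2)=25.0000, V(4,3)=0.0000, V(4,4)=0.0000
(3,0): S=58.3395. Δ = (V_up−V_dn)/(S_up−S_dn) = (25.0000−25.0000)/(70.5908−41.4210) = 0.0000. V = [p*·25.0000 + (1−p*)·25.0000]/1.16 = 21.5517. B = V − Δ·S = 21.5517.
(3,1): S=99.4236. Δ = (V_up−V_dn)/(S_up−S_dn) = (25.0000−25.0000)/(120.3026−70.5908) = 0.0000. V = [p*·25.0000 + (1−p*)·25.0000]/1.16 = 21.5517. B = V − Δ·S = 21.5517.
(3,2): S=169.4403. Δ = (V_up−V_dn)/(S_up−S_dn) = (0.0000−25.0000)/(205.0228−120.3026) = -0.2951. V = [p*·0.0000 + (1−p*)·25.0000]/1.16 = 2.1552. B = V − Δ·S = 52.1552.
(3,3): S=288.7644. Δ = (V_up−V_dn)/(S_up−S_dn) = (0.0000−0.0000)/(349.4050−205.0228) = 0.0000. V = [p*·0.0000 + (1−p*)·0.0000]/1.16 = 0.0000. B = V − Δ·S = 0.0000.
(2,0): S=82.1683. Δ = (V_up−V_dn)/(S_up−S_dn) = (21.5517−21.5517)/(99.4236−58.3395) = 0.0000. V = [p*·21.5517 + (1−p*)·21.5517]/1.16 = 18.5791. B = V − Δ·S = 18.5791.
(2,1): S=140.0333. Δ = (V_up−V_dn)/(S_up−S_dn) = (2.1552−21.5517)/(169.4403−99.4236) = -0.2770. V = [p*·2.1552 + (1−p*)·21.5517]/1.16 = 3.5300. B = V − Δ·S = 42.3231.
(2,2): S=238.6483. Δ = (V_up−V_dn)/(S_up−S_dn) = (0.0000−2.1552)/(288.7644−169.4403) = -0.0181. V = [p*·0.0000 + (1−p*)·2.1552]/1.16 = 0.1858. B = V − Δ·S = 4.4961.
(1,0): S=115.7300. Δ = (V_up−V_dn)/(S_up−S_dn) = (3.5300−18.5791)/(140.0333−82.1683) = -0.2601. V = [p*·3.5300 + (1−p*)·18.5791]/1.16 = 4.3405. B = V − Δ·S = 34.4386.
(1,1): S=197.2300. Δ = (V_up−V_dn)/(S_up−S_dn) = (0.1858−3.5300)/(238.6483−140.0333) = -0.0339. V = [p*·0.1858 + (1−p*)·3.5300]/1.16 = 0.4485. B = V − Δ·S = 7.1369.
(0,0): S=163.0000. Δ = (V_up−V_dn)/(S_up−S_dn) = (0.4485−4.3405)/(197.2300−115.7300) = -0.0478. V = [p*·0.4485 + (1−p*)·4.3405]/1.16 = 0.7221. B = V − Δ·S = 8.5061.
The time-0 hedge costs 0.7221, which is the no-arbitrage price.

(0,0): Delta=-0.0478 Bond=8.5061
(1,0): Delta=-0.2601 Bond=34.4386
(1,1): Delta=-0.0339 Bond=7.1369
(2,0): Delta=0.0000 Bond=18.5791
(2,1): Delta=-0.2770 Bond=42.3231
(2,2): Delta=-0.0181 Bond=4.4961
(3,0): Delta=0.0000 Bond=21.5517
(3,1): Delta=0.0000 Bond=21.5517
(3,2): Delta=-0.2951 Bond=52.1552
(3,3): Delta=0.0000 Bond=0.0000
V0=0.7221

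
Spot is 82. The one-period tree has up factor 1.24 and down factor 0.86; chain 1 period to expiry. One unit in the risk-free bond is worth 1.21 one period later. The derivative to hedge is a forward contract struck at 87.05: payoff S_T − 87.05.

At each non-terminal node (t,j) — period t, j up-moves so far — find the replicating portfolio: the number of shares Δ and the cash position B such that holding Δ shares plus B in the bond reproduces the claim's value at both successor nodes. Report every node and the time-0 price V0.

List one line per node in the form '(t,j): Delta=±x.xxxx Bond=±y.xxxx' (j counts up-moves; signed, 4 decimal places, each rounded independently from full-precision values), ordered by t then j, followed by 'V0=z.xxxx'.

Under the risk-neutral measure, an up-move has probability p* = (R−d)/(u−d) = 0.9211 and values discount at R = 1.21.
At expiry t=1: V(1,0)=-16.5300, V(1,1)=14.6300
(0,0): S=82.0000. Δ = (V_up−V_dn)/(S_up−S_dn) = (14.6300−-16.5300)/(101.6800−70.5200) = 1.0000. V = [p*·14.6300 + (1−p*)·-16.5300]/1.21 = 10.0579. B = V − Δ·S = -71.9421.
Each (Δ,B) replicates both successor values, so the strategy is self-financing and V0 is arbitrage-free.

(0,0): Delta=1.0000 Bond=-71.9421
V0=10.0579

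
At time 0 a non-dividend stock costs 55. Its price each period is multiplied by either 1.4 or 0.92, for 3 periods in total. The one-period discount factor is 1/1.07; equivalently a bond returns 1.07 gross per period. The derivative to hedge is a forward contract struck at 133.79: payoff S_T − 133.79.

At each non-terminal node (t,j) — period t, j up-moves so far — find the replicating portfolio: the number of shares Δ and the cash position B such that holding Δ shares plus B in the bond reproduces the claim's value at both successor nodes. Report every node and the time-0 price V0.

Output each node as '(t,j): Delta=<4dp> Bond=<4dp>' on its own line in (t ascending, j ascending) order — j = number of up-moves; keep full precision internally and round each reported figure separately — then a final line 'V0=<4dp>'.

No-arbitrage ⇒ martingale measure with p* = (R−d)/(u−d) = 0.3125.
Payoff layer (t=3): V(3,0)=-90.9622, V(3,1)=-68.6172, V(3,2)=-34.6140, V(3,3)=17.1300
Node (2,0) S=46.5520: V=(p*·-68.6172+(1−p*)·-90.9622)/1.07=-78.4854; Δ=(-68.6172−-90.9622)/(65.1728−42.8278)=1.0000; B=V−Δ·S=-125.0374
Node (2,1) S=70.8400: V=(p*·-34.6140+(1−p*)·-68.6172)/1.07=-54.1974; Δ=(-34.6140−-68.6172)/(99.1760−65.1728)=1.0000; B=V−Δ·S=-125.0374
Node (2,2) S=107.8000: V=(p*·17.1300+(1−p*)·-34.6140)/1.07=-17.2374; Δ=(17.1300−-34.6140)/(150.9200−99.1760)=1.0000; B=V−Δ·S=-125.0374
Node (1,0) S=50.6000: V=(p*·-54.1974+(1−p*)·-78.4854)/1.07=-66.2574; Δ=(-54.1974−-78.4854)/(70.8400−46.5520)=1.0000; B=V−Δ·S=-116.8574
Node (1,1) S=77.0000: V=(p*·-17.2374+(1−p*)·-54.1974)/1.07=-39.8574; Δ=(-17.2374−-54.1974)/(107.8000−70.8400)=1.0000; B=V−Δ·S=-116.8574
Node (0,0) S=55.0000: V=(p*·-39.8574+(1−p*)·-66.2574)/1.07=-54.2125; Δ=(-39.8574−-66.2574)/(77.0000−50.6000)=1.0000; B=V−Δ·S=-109.2125
The time-0 hedge costs -54.2125, which is the no-arbitrage price.

(0,0): Delta=1.0000 Bond=-109.2125
(1,0): Delta=1.0000 Bond=-116.8574
(1,1): Delta=1.0000 Bond=-116.8574
(2,0): Delta=1.0000 Bond=-125.0374
(2,1): Delta=1.0000 Bond=-125.0374
(2,2): Delta=1.0000 Bond=-125.0374
V0=-54.2125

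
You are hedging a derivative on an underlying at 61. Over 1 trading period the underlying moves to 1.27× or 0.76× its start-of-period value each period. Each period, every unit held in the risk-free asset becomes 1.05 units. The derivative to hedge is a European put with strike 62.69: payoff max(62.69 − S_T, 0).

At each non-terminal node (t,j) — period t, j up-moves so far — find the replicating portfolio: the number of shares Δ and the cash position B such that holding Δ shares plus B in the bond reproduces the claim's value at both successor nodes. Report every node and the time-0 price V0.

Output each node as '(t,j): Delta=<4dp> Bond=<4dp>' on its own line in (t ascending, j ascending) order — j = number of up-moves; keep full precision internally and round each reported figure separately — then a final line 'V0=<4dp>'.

(0,0): Delta=-0.5249 Bond=38.7285
V0=6.7089

Risk-neutral probability p* = (R−d)/(u−d) = (1.05−0.76)/(1.27−0.76) = 0.5686.
Terminal payoffs: V(1,0)=16.3300, V(1,1)=0.0000
(0,0): S=61.0000. Δ = (V_up−V_dn)/(S_up−S_dn) = (0.0000−16.3300)/(77.4700−46.3600) = -0.5249. V = [p*·0.0000 + (1−p*)·16.3300]/1.05 = 6.7089. B = V − Δ·S = 38.7285.
The time-0 hedge costs 6.7089, which is the no-arbitrage price.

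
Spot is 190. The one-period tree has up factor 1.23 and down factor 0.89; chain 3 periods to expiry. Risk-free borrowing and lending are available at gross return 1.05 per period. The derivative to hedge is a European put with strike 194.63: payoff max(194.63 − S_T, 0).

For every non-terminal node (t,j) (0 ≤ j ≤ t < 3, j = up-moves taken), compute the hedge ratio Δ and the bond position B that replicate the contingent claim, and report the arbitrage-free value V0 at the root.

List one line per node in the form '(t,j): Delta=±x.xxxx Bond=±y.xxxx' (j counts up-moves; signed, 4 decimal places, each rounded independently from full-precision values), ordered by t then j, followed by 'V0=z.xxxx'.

(0,0): Delta=-0.2679 Bond=61.9405
(1,0): Delta=-0.5229 Bond=108.1542
(1,1): Delta=-0.0604 Bond=16.5313
(2,0): Delta=-1.0000 Bond=185.3619
(2,1): Delta=-0.1346 Bond=32.7870
(2,2): Delta=0.0000 Bond=0.0000
V0=11.0313

Risk-neutral probability p* = (R−d)/(u−d) = (1.05−0.89)/(1.23−0.89) = 0.4706.
Payoff layer (t=3): V(3,0)=60.6859, V(3,1)=9.5162, V(3,2)=0.0000, V(3,3)=0.0000
Node (2,0) S=150.4990: V=(p*·9.5162+(1−p*)·60.6859)/1.05=34.8629; Δ=(9.5162−60.6859)/(185.1138−133.9441)=-1.0000; B=V−Δ·S=185.3619
Node (2,1) S=207.9930: V=(p*·0.0000+(1−p*)·9.5162)/1.05=4.7981; Δ=(0.0000−9.5162)/(255.8314−185.1138)=-0.1346; B=V−Δ·S=32.7870
Node (2,2) S=287.4510: V=(p*·0.0000+(1−p*)·0.0000)/1.05=0.0000; Δ=(0.0000−0.0000)/(353.5647−255.8314)=0.0000; B=V−Δ·S=0.0000
Node (1,0) S=169.1000: V=(p*·4.7981+(1−p*)·34.8629)/1.05=19.7283; Δ=(4.7981−34.8629)/(207.9930−150.4990)=-0.5229; B=V−Δ·S=108.1542
Node (1,1) S=233.7000: V=(p*·0.0000+(1−p*)·4.7981)/1.05=2.4192; Δ=(0.0000−4.7981)/(287.4510−207.9930)=-0.0604; B=V−Δ·S=16.5313
Node (0,0) S=190.0000: V=(p*·2.4192+(1−p*)·19.7283)/1.05=11.0313; Δ=(2.4192−19.7283)/(233.7000−169.1000)=-0.2679; B=V−Δ·S=61.9405
Each (Δ,B) replicates both successor values, so the strategy is self-financing and V0 is arbitrage-free.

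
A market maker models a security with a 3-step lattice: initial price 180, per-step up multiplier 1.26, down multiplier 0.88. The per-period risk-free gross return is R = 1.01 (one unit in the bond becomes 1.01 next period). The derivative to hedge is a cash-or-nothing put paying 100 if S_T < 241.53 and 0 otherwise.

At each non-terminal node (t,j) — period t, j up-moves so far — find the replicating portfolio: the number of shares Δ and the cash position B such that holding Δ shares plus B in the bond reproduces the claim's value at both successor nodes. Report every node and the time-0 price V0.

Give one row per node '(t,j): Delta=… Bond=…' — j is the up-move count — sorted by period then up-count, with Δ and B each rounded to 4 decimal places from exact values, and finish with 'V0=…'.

(0,0): Delta=-0.6451 Bond=186.8765
(1,0): Delta=-0.5627 Bond=175.6929
(1,1): Delta=-0.7558 Bond=213.8457
(2,0): Delta=0.0000 Bond=99.0099
(2,1): Delta=-1.3185 Bond=328.2960
(2,2): Delta=0.0000 Bond=0.0000
V0=70.7530

Since d<R<u, set p* = (R−d)/(u−d) = 0.3421; price each node as the discounted p*-expectation of its children.
Terminal payoffs: V(3,0)=100.0000, V(3,1)=100.0000, V(3,2)=0.0000, V(3,3)=0.0000
(2,0): S=139.3920. Δ = (V_up−V_dn)/(S_up−S_dn) = (100.0000−100.0000)/(175.6339−122.6650) = 0.0000. V = [p*·100.0000 + (1−p*)·100.0000]/1.01 = 99.0099. B = V − Δ·S = 99.0099.
(2,1): S=199.5840. Δ = (V_up−V_dn)/(S_up−S_dn) = (0.0000−100.0000)/(251.4758−175.6339) = -1.3185. V = [p*·0.0000 + (1−p*)·100.0000]/1.01 = 65.1381. B = V − Δ·S = 328.2960.
(2,2): S=285.7680. Δ = (V_up−V_dn)/(S_up−S_dn) = (0.0000−0.0000)/(360.0677−251.4758) = 0.0000. V = [p*·0.0000 + (1−p*)·0.0000]/1.01 = 0.0000. B = V − Δ·S = 0.0000.
(1,0): S=158.4000. Δ = (V_up−V_dn)/(S_up−S_dn) = (65.1381−99.0099)/(199.5840−139.3920) = -0.5627. V = [p*·65.1381 + (1−p*)·99.0099]/1.01 = 86.5566. B = V − Δ·S = 175.6929.
(1,1): S=226.8000. Δ = (V_up−V_dn)/(S_up−S_dn) = (0.0000−65.1381)/(285.7680−199.5840) = -0.7558. V = [p*·0.0000 + (1−p*)·65.1381]/1.01 = 42.4297. B = V − Δ·S = 213.8457.
(0,0): S=180.0000. Δ = (V_up−V_dn)/(S_up−S_dn) = (42.4297−86.5566)/(226.8000−158.4000) = -0.6451. V = [p*·42.4297 + (1−p*)·86.5566]/1.01 = 70.7530. B = V − Δ·S = 186.8765.
Check: Δ(0,0)·S0 + B(0,0) = 70.7530 = V0.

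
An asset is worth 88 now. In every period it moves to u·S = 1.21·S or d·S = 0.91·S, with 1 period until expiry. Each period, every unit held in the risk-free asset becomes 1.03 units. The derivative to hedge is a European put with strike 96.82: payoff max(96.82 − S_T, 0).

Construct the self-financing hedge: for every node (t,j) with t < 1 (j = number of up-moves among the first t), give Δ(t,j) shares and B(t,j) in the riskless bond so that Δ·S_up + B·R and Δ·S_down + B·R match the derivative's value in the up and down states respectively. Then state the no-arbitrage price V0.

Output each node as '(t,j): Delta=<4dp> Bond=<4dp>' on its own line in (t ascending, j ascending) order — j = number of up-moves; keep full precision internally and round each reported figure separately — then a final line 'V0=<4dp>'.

(0,0): Delta=-0.6341 Bond=65.5515
V0=9.7515

The replicating-portfolio and risk-neutral prices coincide; use p* = (1.03−0.91)/(1.21−0.91) = 0.4000 for the latter.
Terminal payoffs: V(1,0)=16.7400, V(1,1)=0.0000
(0,0): S=88.0000. Δ = (V_up−V_dn)/(S_up−S_dn) = (0.0000−16.7400)/(106.4800−80.0800) = -0.6341. V = [p*·0.0000 + (1−p*)·16.7400]/1.03 = 9.7515. B = V − Δ·S = 65.5515.
The time-0 hedge costs 9.7515, which is the no-arbitrage price.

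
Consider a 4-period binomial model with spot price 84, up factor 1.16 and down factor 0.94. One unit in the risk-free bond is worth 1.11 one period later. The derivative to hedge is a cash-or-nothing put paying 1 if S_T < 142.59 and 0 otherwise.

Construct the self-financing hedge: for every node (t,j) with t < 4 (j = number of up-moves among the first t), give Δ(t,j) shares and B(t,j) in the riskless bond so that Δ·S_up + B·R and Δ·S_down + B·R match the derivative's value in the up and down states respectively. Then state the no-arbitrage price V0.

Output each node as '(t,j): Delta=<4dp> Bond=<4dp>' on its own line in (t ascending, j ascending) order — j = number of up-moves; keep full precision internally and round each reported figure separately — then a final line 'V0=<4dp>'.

Risk-neutral probability p* = (R−d)/(u−d) = (1.11−0.94)/(1.16−0.94) = 0.7727.
Payoff layer (t=4): V(4,0)=1.0000, V(4,1)=1.0000, V(4,2)=1.0000, V(4,3)=1.0000, V(4,4)=0.0000
Node (3,0) S=69.7691: V=(p*·1.0000+(1−p*)·1.0000)/1.11=0.9009; Δ=(1.0000−1.0000)/(80.9321−65.5829)=0.0000; B=V−Δ·S=0.9009
Node (3,1) S=86.0980: V=(p*·1.0000+(1−p*)·1.0000)/1.11=0.9009; Δ=(1.0000−1.0000)/(99.8737−80.9321)=0.0000; B=V−Δ·S=0.9009
Node (3,2) S=106.2486: V=(p*·1.0000+(1−p*)·1.0000)/1.11=0.9009; Δ=(1.0000−1.0000)/(123.2483−99.8737)=0.0000; B=V−Δ·S=0.9009
Node (3,3) S=131.1153: V=(p*·0.0000+(1−p*)·1.0000)/1.11=0.2048; Δ=(0.0000−1.0000)/(152.0937−123.2483)=-0.0347; B=V−Δ·S=4.7502
Node (2,0) S=74.2224: V=(p*·0.9009+(1−p*)·0.9009)/1.11=0.8116; Δ=(0.9009−0.9009)/(86.0980−69.7691)=0.0000; B=V−Δ·S=0.8116
Node (2,1) S=91.5936: V=(p*·0.9009+(1−p*)·0.9009)/1.11=0.8116; Δ=(0.9009−0.9009)/(106.2486−86.0980)=0.0000; B=V−Δ·S=0.8116
Node (2,2) S=113.0304: V=(p*·0.2048+(1−p*)·0.9009)/1.11=0.3270; Δ=(0.2048−0.9009)/(131.1153−106.2486)=-0.0280; B=V−Δ·S=3.4913
Node (1,0) S=78.9600: V=(p*·0.8116+(1−p*)·0.8116)/1.11=0.7312; Δ=(0.8116−0.8116)/(91.5936−74.2224)=0.0000; B=V−Δ·S=0.7312
Node (1,1) S=97.4400: V=(p*·0.3270+(1−p*)·0.8116)/1.11=0.3938; Δ=(0.3270−0.8116)/(113.0304−91.5936)=-0.0226; B=V−Δ·S=2.5967
Node (0,0) S=84.0000: V=(p*·0.3938+(1−p*)·0.7312)/1.11=0.4239; Δ=(0.3938−0.7312)/(97.4400−78.9600)=-0.0183; B=V−Δ·S=1.9574
The time-0 hedge costs 0.4239, which is the no-arbitrage price.

(0,0): Delta=-0.0183 Bond=1.9574
(1,0): Delta=0.0000 Bond=0.7312
(1,1): Delta=-0.0226 Bond=2.5967
(2,0): Delta=0.0000 Bond=0.8116
(2,1): Delta=0.0000 Bond=0.8116
(2,2): Delta=-0.0280 Bond=3.4913
(3,0): Delta=0.0000 Bond=0.9009
(3,1): Delta=0.0000 Bond=0.9009
(3,2): Delta=0.0000 Bond=0.9009
(3,3): Delta=-0.0347 Bond=4.7502
V0=0.4239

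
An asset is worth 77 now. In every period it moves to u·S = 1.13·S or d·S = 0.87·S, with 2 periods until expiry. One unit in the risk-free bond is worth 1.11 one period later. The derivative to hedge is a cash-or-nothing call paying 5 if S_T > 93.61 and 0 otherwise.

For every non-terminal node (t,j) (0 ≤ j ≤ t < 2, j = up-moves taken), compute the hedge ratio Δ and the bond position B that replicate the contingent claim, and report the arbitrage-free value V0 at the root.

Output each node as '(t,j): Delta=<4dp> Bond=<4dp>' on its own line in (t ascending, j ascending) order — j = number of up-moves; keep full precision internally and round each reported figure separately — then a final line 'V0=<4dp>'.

(0,0): Delta=0.2077 Bond=-12.5345
(1,0): Delta=0.0000 Bond=0.0000
(1,1): Delta=0.2210 Bond=-15.0728
V0=3.4578

Risk-neutral probability p* = (R−d)/(u−d) = (1.11−0.87)/(1.13−0.87) = 0.9231.
Payoff layer (t=2): V(2,0)=0.0000, V(2,1)=0.0000, V(2,2)=5.0000
  t=1,j=0: stock 66.9900 → up 75.6987 (V=0.0000), down 58.2813 (V=0.0000). Price 0.0000; hedge Δ=0.0000, bond B=0.0000.
  t=1,j=1: stock 87.0100 → up 98.3213 (V=5.0000), down 75.6987 (V=0.0000). Price 4.1580; hedge Δ=0.2210, bond B=-15.0728.
  t=0,j=0: stock 77.0000 → up 87.0100 (V=4.1580), down 66.9900 (V=0.0000). Price 3.4578; hedge Δ=0.2077, bond B=-12.5345.
Self-financing check: at every node Δ·S+B equals the discounted successor values.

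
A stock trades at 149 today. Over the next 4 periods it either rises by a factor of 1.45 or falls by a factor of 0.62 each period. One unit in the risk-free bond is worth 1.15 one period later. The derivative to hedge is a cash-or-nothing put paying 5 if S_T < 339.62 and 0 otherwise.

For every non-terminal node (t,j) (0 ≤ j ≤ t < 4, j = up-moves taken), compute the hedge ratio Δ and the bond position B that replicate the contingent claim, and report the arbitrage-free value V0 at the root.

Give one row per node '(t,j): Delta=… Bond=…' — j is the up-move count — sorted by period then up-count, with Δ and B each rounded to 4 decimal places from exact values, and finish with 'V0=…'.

Under the risk-neutral measure, an up-move has probability p* = (R−d)/(u−d) = 0.6386 and values discount at R = 1.15.
Terminal values V(4,·): V(4,0)=5.0000, V(4,1)=5.0000, V(4,2)=5.0000, V(4,3)=5.0000, V(4,4)=0.0000
Node (3,0) S=35.5109: V=(p*·5.0000+(1−p*)·5.0000)/1.15=4.3478; Δ=(5.0000−5.0000)/(51.4908−22.0167)=0.0000; B=V−Δ·S=4.3478
Node (3,1) S=83.0496: V=(p*·5.0000+(1−p*)·5.0000)/1.15=4.3478; Δ=(5.0000−5.0000)/(120.4219−51.4908)=0.0000; B=V−Δ·S=4.3478
Node (3,2) S=194.2289: V=(p*·5.0000+(1−p*)·5.0000)/1.15=4.3478; Δ=(5.0000−5.0000)/(281.6320−120.4219)=0.0000; B=V−Δ·S=4.3478
Node (3,3) S=454.2451: V=(p*·0.0000+(1−p*)·5.0000)/1.15=1.5715; Δ=(0.0000−5.0000)/(658.6554−281.6320)=-0.0133; B=V−Δ·S=7.5956
Node (2,0) S=57.2756: V=(p*·4.3478+(1−p*)·4.3478)/1.15=3.7807; Δ=(4.3478−4.3478)/(83.0496−35.5109)=0.0000; B=V−Δ·S=3.7807
Node (2,1) S=133.9510: V=(p*·4.3478+(1−p*)·4.3478)/1.15=3.7807; Δ=(4.3478−4.3478)/(194.2289−83.0496)=0.0000; B=V−Δ·S=3.7807
Node (2,2) S=313.2725: V=(p*·1.5715+(1−p*)·4.3478)/1.15=2.2391; Δ=(1.5715−4.3478)/(454.2451−194.2289)=-0.0107; B=V−Δ·S=5.5841
Node (1,0) S=92.3800: V=(p*·3.7807+(1−p*)·3.7807)/1.15=3.2876; Δ=(3.7807−3.7807)/(133.9510−57.2756)=0.0000; B=V−Δ·S=3.2876
Node (1,1) S=216.0500: V=(p*·2.2391+(1−p*)·3.7807)/1.15=2.4316; Δ=(2.2391−3.7807)/(313.2725−133.9510)=-0.0086; B=V−Δ·S=4.2889
Node (0,0) S=149.0000: V=(p*·2.4316+(1−p*)·3.2876)/1.15=2.3835; Δ=(2.4316−3.2876)/(216.0500−92.3800)=-0.0069; B=V−Δ·S=3.4148
Check: Δ(0,0)·S0 + B(0,0) = 2.3835 = V0.

(0,0): Delta=-0.0069 Bond=3.4148
(1,0): Delta=0.0000 Bond=3.2876
(1,1): Delta=-0.0086 Bond=4.2889
(2,0): Delta=0.0000 Bond=3.7807
(2,1): Delta=0.0000 Bond=3.7807
(2,2): Delta=-0.0107 Bond=5.5841
(3,0): Delta=0.0000 Bond=4.3478
(3,1): Delta=0.0000 Bond=4.3478
(3,2): Delta=0.0000 Bond=4.3478
(3,3): Delta=-0.0133 Bond=7.5956
V0=2.3835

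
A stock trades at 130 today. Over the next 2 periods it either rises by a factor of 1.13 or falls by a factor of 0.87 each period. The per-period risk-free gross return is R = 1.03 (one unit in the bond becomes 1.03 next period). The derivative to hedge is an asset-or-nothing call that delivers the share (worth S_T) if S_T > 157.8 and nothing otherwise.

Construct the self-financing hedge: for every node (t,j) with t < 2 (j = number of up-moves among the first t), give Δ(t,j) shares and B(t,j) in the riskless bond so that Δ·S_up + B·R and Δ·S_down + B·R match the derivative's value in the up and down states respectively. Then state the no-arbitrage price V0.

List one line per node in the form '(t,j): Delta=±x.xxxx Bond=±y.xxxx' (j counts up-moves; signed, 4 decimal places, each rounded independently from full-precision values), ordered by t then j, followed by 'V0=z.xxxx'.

(0,0): Delta=2.9342 Bond=-322.1947
(1,0): Delta=0.0000 Bond=0.0000
(1,1): Delta=4.3462 Bond=-539.2733
V0=59.2542

Under the risk-neutral measure, an up-move has probability p* = (R−d)/(u−d) = 0.6154 and values discount at R = 1.03.
Payoff layer (t=2): V(2,0)=0.0000, V(2,1)=0.0000, V(2,2)=165.9970
  t=1,j=0: stock 113.1000 → up 127.8030 (V=0.0000), down 98.3970 (V=0.0000). Price 0.0000; hedge Δ=0.0000, bond B=0.0000.
  t=1,j=1: stock 146.9000 → up 165.9970 (V=165.9970), down 127.8030 (V=0.0000). Price 99.1767; hedge Δ=4.3462, bond B=-539.2733.
  t=0,j=0: stock 130.0000 → up 146.9000 (V=99.1767), down 113.1000 (V=0.0000). Price 59.2542; hedge Δ=2.9342, bond B=-322.1947.
Each (Δ,B) replicates both successor values, so the strategy is self-financing and V0 is arbitrage-free.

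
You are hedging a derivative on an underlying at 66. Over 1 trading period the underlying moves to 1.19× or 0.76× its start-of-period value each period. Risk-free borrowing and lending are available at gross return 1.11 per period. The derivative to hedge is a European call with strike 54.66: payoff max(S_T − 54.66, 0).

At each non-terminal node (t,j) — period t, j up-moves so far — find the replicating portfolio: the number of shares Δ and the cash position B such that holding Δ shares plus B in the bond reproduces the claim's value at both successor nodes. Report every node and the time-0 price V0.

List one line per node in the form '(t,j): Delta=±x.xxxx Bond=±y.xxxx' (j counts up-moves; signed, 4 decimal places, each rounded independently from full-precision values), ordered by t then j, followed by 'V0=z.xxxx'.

(0,0): Delta=0.8414 Bond=-38.0239
V0=17.5110

Risk-neutral probability p* = (R−d)/(u−d) = (1.11−0.76)/(1.19−0.76) = 0.8140.
Terminal payoffs: V(1,0)=0.0000, V(1,1)=23.8800
(0,0): S=66.0000. Δ = (V_up−V_dn)/(S_up−S_dn) = (23.8800−0.0000)/(78.5400−50.1600) = 0.8414. V = [p*·23.8800 + (1−p*)·0.0000]/1.11 = 17.5110. B = V − Δ·S = -38.0239.
Root portfolio cost Δ·66+B reproduces V0=17.5110.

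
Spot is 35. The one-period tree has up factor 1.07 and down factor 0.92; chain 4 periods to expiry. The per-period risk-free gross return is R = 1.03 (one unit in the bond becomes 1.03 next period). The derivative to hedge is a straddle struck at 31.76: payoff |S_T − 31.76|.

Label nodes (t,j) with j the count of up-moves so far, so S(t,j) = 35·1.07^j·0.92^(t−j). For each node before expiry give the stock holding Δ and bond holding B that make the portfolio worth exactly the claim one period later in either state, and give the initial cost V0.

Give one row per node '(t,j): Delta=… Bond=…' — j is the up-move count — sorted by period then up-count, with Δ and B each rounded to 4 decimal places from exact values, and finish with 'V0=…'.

(0,0): Delta=0.8313 Bond=-21.9959
(1,0): Delta=0.4899 Bond=-11.6642
(1,1): Delta=0.9380 Bond=-26.6527
(2,0): Delta=-0.3089 Bond=11.6514
(2,1): Delta=0.7397 Bond=-20.6198
(2,2): Delta=1.0000 Bond=-29.9368
(3,0): Delta=-1.0000 Bond=30.8350
(3,1): Delta=-0.0929 Bond=5.1522
(3,2): Delta=1.0000 Bond=-30.8350
(3,3): Delta=1.0000 Bond=-30.8350
V0=7.0985

The replicating-portfolio and risk-neutral prices coincide; use p* = (1.03−0.92)/(1.07−0.92) = 0.7333 for the latter.
Terminal payoffs: V(4,0)=6.6862, V(4,1)=2.5981, V(4,2)=2.1565, V(4,3)=7.6864, V(4,4)=14.1179
(3,0): S=27.2541. Δ = (V_up−V_dn)/(S_up−S_dn) = (2.5981−6.6862)/(29.1619−25.0738) = -1.0000. V = [p*·2.5981 + (1−p*)·6.6862]/1.03 = 3.5809. B = V − Δ·S = 30.8350.
(3,1): S=31.6977. Δ = (V_up−V_dn)/(S_up−S_dn) = (2.1565−2.5981)/(33.9165−29.1619) = -0.0929. V = [p*·2.1565 + (1−p*)·2.5981]/1.03 = 2.2080. B = V − Δ·S = 5.1522.
(3,2): S=36.8658. Δ = (V_up−V_dn)/(S_up−S_dn) = (7.6864−2.1565)/(39.4464−33.9165) = 1.0000. V = [p*·7.6864 + (1−p*)·2.1565]/1.03 = 6.0308. B = V − Δ·S = -30.8350.
(3,3): S=42.8765. Δ = (V_up−V_dn)/(S_up−S_dn) = (14.1179−7.6864)/(45.8779−39.4464) = 1.0000. V = [p*·14.1179 + (1−p*)·7.6864]/1.03 = 12.0416. B = V − Δ·S = -30.8350.
(2,0): S=29.6240. Δ = (V_up−V_dn)/(S_up−S_dn) = (2.2080−3.5809)/(31.6977−27.2541) = -0.3089. V = [p*·2.2080 + (1−p*)·3.5809]/1.03 = 2.4992. B = V − Δ·S = 11.6514.
(2,1): S=34.4540. Δ = (V_up−V_dn)/(S_up−S_dn) = (6.0308−2.2080)/(36.8658−31.6977) = 0.7397. V = [p*·6.0308 + (1−p*)·2.2080]/1.03 = 4.8655. B = V − Δ·S = -20.6198.
(2,2): S=40.0715. Δ = (V_up−V_dn)/(S_up−S_dn) = (12.0416−6.0308)/(42.8765−36.8658) = 1.0000. V = [p*·12.0416 + (1−p*)·6.0308]/1.03 = 10.1347. B = V − Δ·S = -29.9368.
(1,0): S=32.2000. Δ = (V_up−V_dn)/(S_up−S_dn) = (4.8655−2.4992)/(34.4540−29.6240) = 0.4899. V = [p*·4.8655 + (1−p*)·2.4992]/1.03 = 4.1111. B = V − Δ·S = -11.6642.
(1,1): S=37.4500. Δ = (V_up−V_dn)/(S_up−S_dn) = (10.1347−4.8655)/(40.0715−34.4540) = 0.9380. V = [p*·10.1347 + (1−p*)·4.8655]/1.03 = 8.4753. B = V − Δ·S = -26.6527.
(0,0): S=35.0000. Δ = (V_up−V_dn)/(S_up−S_dn) = (8.4753−4.1111)/(37.4500−32.2000) = 0.8313. V = [p*·8.4753 + (1−p*)·4.1111]/1.03 = 7.0985. B = V − Δ·S = -21.9959.
Each (Δ,B) replicates both successor values, so the strategy is self-financing and V0 is arbitrage-free.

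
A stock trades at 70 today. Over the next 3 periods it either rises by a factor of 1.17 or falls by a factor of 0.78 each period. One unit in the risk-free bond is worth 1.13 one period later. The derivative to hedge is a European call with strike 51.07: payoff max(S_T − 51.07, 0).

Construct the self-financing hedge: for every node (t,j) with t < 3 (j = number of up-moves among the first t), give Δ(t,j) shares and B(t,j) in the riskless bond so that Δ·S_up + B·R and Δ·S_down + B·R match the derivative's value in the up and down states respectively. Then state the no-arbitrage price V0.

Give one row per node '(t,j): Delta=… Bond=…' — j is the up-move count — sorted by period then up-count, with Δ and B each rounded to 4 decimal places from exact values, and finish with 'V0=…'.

(0,0): Delta=0.9884 Bond=-34.5464
(1,0): Delta=0.8829 Bond=-33.2744
(1,1): Delta=0.9965 Bond=-39.6960
(2,0): Delta=0.0000 Bond=0.0000
(2,1): Delta=0.9501 Bond=-41.8972
(2,2): Delta=1.0000 Bond=-45.1947
V0=34.6437

Under the risk-neutral measure, an up-move has probability p* = (R−d)/(u−d) = 0.8974 and values discount at R = 1.13.
Payoff layer (t=3): V(3,0)=0.0000, V(3,1)=0.0000, V(3,2)=23.6719, V(3,3)=61.0429
  t=2,j=0: stock 42.5880 → up 49.8280 (V=0.0000), down 33.2186 (V=0.0000). Price 0.0000; hedge Δ=0.0000, bond B=0.0000.
  t=2,j=1: stock 63.8820 → up 74.7419 (V=23.6719), down 49.8280 (V=0.0000). Price 18.8000; hedge Δ=0.9501, bond B=-41.8972.
  t=2,j=2: stock 95.8230 → up 112.1129 (V=61.0429), down 74.7419 (V=23.6719). Price 50.6283; hedge Δ=1.0000, bond B=-45.1947.
  t=1,j=0: stock 54.6000 → up 63.8820 (V=18.8000), down 42.5880 (V=0.0000). Price 14.9308; hedge Δ=0.8829, bond B=-33.2744.
  t=1,j=1: stock 81.9000 → up 95.8230 (V=50.6283), down 63.8820 (V=18.8000). Price 41.9149; hedge Δ=0.9965, bond B=-39.6960.
  t=0,j=0: stock 70.0000 → up 81.9000 (V=41.9149), down 54.6000 (V=14.9308). Price 34.6437; hedge Δ=0.9884, bond B=-34.5464.
Check: Δ(0,0)·S0 + B(0,0) = 34.6437 = V0.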